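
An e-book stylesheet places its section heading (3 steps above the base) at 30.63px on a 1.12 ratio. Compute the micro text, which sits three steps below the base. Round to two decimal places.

30.63 ÷ 1.12⁶ = 30.63 ÷ 1.97382 ≈ 15.518

15.52px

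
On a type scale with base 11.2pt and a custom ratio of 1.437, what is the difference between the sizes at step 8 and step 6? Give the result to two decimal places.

105.03pt

Step 6: 11.2 × 1.437⁶ = 98.6186pt
Step 8: 11.2 × 1.437⁸ = 203.6443pt
Difference: 203.6443 − 98.6186 = 105.0257pt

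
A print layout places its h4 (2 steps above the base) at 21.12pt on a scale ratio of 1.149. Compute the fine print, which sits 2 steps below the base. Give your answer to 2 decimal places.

12.12pt

The gap is -2 − (2) = -4 steps, so the factor is 1.149^-4.
21.12 ÷ 1.149⁴ = 21.12 ÷ 1.74293 ≈ 12.118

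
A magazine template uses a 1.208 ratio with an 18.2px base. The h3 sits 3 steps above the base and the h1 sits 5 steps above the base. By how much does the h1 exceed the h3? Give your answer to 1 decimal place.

14.7px

Step 3: 18.2 × 1.208³ = 32.083px
Step 5: 18.2 × 1.208⁵ = 46.817px
Difference: 46.817 − 32.083 = 14.734px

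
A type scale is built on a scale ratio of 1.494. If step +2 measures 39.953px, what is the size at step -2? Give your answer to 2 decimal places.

8.02px

39.953 ÷ 1.494⁴ = 39.953 ÷ 4.98198 ≈ 8.019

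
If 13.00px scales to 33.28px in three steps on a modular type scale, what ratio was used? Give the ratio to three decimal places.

The ratio satisfies 13.00 × r³ = 33.28, so r = (33.28 / 13.00)^(1/3).
r = 2.5600^(1/3) ≈ 1.3680

1.368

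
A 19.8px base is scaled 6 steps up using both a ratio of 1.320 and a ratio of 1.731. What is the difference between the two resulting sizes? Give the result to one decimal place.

At 1.320: 19.8 × 1.320⁶ = 104.739px
At 1.731: 19.8 × 1.731⁶ = 532.657px
Difference: 532.657 − 104.739 = 427.918px

427.9px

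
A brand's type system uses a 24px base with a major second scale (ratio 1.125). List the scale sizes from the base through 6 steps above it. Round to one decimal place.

Step 0: 24px
Step 1: 24.0 × 1.125 = 27.0
Step 2: 24.0 × 1.125² = 30.4
Step 3: 24.0 × 1.125³ = 34.2
Step 4: 24.0 × 1.125⁴ = 38.4
Step 5: 24.0 × 1.125⁵ = 43.2
Step 6: 24.0 × 1.125⁶ = 48.7

24.0px, 27.0px, 30.4px, 34.2px, 38.4px, 43.2px, 48.7px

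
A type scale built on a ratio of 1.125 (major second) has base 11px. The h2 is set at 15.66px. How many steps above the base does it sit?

1.125ⁿ = 15.66 / 11 = 1.4236
n = ln(1.4236) / ln(1.125) = 0.3532 / 0.1178 ≈ 3.00

3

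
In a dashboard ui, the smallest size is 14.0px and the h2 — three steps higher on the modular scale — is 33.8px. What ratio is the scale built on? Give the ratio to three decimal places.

1.342

r³ = 33.8 / 14.0, so r = (33.8/14.0)^(1/3).
r = 2.4143^(1/3) ≈ 1.3415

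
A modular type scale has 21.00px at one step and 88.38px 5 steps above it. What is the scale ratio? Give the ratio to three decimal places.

r⁵ = 88.38 / 21.00, so r = (88.38/21.00)^(1/5).
r = 4.2086^(1/5) ≈ 1.3330

1.333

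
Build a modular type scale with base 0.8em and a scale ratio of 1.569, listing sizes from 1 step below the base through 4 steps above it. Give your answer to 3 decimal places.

Step -1: 0.8 ÷ 1.569 = 0.510
Step 0: 0.8em
Step 1: 0.8 × 1.569 = 1.255
Step 2: 0.8 × 1.569² = 1.969
Step 3: 0.8 × 1.569³ = 3.090
Step 4: 0.8 × 1.569⁴ = 4.848

0.510em, 0.800em, 1.255em, 1.969em, 3.090em, 4.848em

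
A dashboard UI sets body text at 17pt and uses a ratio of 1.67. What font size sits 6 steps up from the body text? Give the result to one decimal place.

Every step multiplies by the scale ratio.
17.0 × 1.67⁶ = 17.0 × 21.69196 ≈ 368.76

368.8pt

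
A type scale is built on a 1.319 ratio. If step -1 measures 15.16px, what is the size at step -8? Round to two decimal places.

The gap is -8 − (-1) = -7 steps, so the factor is 1.319^-7.
15.16 ÷ 1.319⁷ = 15.16 ÷ 6.94566 ≈ 2.183

2.18px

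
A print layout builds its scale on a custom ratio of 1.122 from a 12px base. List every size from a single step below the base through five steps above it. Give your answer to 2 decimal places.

Step -1: 12.0 ÷ 1.122 = 10.70
Step 0: 12px
Step 1: 12.0 × 1.122 = 13.46
Step 2: 12.0 × 1.122² = 15.11
Step 3: 12.0 × 1.122³ = 16.95
Step 4: 12.0 × 1.122⁴ = 19.02
Step 5: 12.0 × 1.122⁵ = 21.34

10.70px, 12.00px, 13.46px, 15.11px, 16.95px, 19.02px, 21.34px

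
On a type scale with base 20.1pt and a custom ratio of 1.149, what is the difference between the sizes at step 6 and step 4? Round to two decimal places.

Step 4: 20.1 × 1.149⁴ = 35.0329pt
Step 6: 20.1 × 1.149⁶ = 46.2505pt
Difference: 46.2505 − 35.0329 = 11.2176pt

11.22pt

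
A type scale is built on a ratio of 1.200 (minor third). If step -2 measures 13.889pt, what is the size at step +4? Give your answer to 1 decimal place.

41.5pt

13.889 × 1.200⁶ = 13.889 × 2.98598 ≈ 41.472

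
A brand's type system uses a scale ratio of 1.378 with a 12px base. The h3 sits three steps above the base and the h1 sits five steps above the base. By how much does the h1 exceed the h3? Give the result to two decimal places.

28.22px

Step 3: 12.0 × 1.378³ = 31.3999px
Step 5: 12.0 × 1.378⁵ = 59.6249px
Difference: 59.6249 − 31.3999 = 28.2250px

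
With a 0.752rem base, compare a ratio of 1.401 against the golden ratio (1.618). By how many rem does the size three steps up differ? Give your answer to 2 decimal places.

At 1.401: 0.752 × 1.401³ = 2.0679rem
Golden ratio: 0.752 × 1.618³ = 3.1853rem
Difference: 3.1853 − 2.0679 = 1.1174rem

1.12rem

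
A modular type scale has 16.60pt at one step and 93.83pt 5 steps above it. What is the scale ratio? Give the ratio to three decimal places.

1.414

The ratio satisfies 16.60 × r⁵ = 93.83, so r = (93.83 / 16.60)^(1/5).
r = 5.6524^(1/5) ≈ 1.4140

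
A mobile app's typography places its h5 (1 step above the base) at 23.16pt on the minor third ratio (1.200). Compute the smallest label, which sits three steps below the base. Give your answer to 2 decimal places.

11.17pt

The gap is -3 − (1) = -4 steps, so the factor is 1.200^-4.
23.16 ÷ 1.200⁴ = 23.16 ÷ 2.07360 ≈ 11.169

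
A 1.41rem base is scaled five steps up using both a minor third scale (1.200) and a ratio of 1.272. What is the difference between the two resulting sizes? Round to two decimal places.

1.19rem

Minor third: 1.41 × 1.200⁵ = 3.5085rem
At 1.272: 1.41 × 1.272⁵ = 4.6952rem
Difference: 4.6952 − 3.5085 = 1.1867rem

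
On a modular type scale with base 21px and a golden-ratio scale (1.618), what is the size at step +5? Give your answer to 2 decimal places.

232.87px

A modular type scale is a geometric sequence: sizeₙ = base × rⁿ.
21.0 × 1.618⁵ = 21.0 × 11.08901 ≈ 232.87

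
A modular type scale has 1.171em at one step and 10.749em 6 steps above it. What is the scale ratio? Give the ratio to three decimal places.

r⁶ = 10.749 / 1.171, so r = (10.749/1.171)^(1/6).
r = 9.1793^(1/6) ≈ 1.4470

1.447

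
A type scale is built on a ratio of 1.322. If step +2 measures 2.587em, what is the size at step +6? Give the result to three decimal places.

7.902em

The gap is 6 − (2) = 4 steps, so the factor is 1.322^4.
2.587 × 1.322⁴ = 2.587 × 3.05440 ≈ 7.902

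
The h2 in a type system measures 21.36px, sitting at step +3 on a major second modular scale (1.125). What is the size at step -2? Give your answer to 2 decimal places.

11.85px

21.36 ÷ 1.125⁵ = 21.36 ÷ 1.80203 ≈ 11.853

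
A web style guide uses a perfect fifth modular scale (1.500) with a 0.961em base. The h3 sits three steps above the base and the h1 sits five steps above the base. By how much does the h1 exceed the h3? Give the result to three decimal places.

4.054em

Step 3: 0.961 × 1.500³ = 3.24337em
Step 5: 0.961 × 1.500⁵ = 7.29759em
Difference: 7.29759 − 3.24337 = 4.05422em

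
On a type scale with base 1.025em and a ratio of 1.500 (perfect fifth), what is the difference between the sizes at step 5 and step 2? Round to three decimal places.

5.477em

Step 2: 1.025 × 1.500² = 2.30625em
Step 5: 1.025 × 1.500⁵ = 7.78359em
Difference: 7.78359 − 2.30625 = 5.47734em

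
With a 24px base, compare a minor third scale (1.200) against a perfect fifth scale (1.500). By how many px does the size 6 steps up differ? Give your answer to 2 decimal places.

201.71px

Minor third: 24.0 × 1.200⁶ = 71.6636px
Perfect fifth: 24.0 × 1.500⁶ = 273.3750px
Difference: 273.3750 − 71.6636 = 201.7114px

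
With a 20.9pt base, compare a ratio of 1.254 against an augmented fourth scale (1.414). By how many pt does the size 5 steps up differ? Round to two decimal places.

53.33pt

At 1.254: 20.9 × 1.254⁵ = 64.8088pt
Augmented fourth: 20.9 × 1.414⁵ = 118.1390pt
Difference: 118.1390 − 64.8088 = 53.3302pt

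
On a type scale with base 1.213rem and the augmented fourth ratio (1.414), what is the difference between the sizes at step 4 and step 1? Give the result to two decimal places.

3.13rem

Step 1: 1.213 × 1.414 = 1.7152rem
Step 4: 1.213 × 1.414⁴ = 4.8491rem
Difference: 4.8491 − 1.7152 = 3.1339rem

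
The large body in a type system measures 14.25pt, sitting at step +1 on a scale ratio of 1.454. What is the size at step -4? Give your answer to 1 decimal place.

2.2pt

Moving from step +1 to step -4 is 5 steps down, so divide by r⁵.
14.25 ÷ 1.454⁵ = 14.25 ÷ 6.49863 ≈ 2.193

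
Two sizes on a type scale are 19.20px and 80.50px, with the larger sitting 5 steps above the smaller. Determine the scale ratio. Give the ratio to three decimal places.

1.332

r⁵ = 80.50 / 19.20, so r = (80.50/19.20)^(1/5).
r = 4.1927^(1/5) ≈ 1.3320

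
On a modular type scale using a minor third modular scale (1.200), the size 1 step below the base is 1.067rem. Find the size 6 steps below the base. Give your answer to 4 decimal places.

1.067 ÷ 1.200⁵ = 1.067 ÷ 2.48832 ≈ 0.4288

0.4288rem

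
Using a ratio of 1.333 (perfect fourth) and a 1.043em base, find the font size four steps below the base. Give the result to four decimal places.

1.043 ÷ 1.333⁴ = 1.043 ÷ 3.15733 ≈ 0.3303

0.3303em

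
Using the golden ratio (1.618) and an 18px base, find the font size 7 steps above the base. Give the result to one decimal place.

522.5px

Every step multiplies by the scale ratio.
18.0 × 1.618⁷ = 18.0 × 29.03017 ≈ 522.54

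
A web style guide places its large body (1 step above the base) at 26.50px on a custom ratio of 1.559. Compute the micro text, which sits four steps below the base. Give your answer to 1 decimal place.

2.9px

26.50 ÷ 1.559⁵ = 26.50 ÷ 9.20938 ≈ 2.877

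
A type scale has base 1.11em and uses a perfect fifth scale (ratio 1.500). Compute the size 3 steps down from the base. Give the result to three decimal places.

0.329em

1.11 ÷ 1.500³ = 1.11 ÷ 3.37500 ≈ 0.329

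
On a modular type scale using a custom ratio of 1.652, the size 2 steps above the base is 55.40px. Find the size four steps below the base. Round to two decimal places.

2.73px

Moving from step +2 to step -4 is 6 steps down, so divide by r⁶.
55.40 ÷ 1.652⁶ = 55.40 ÷ 20.32639 ≈ 2.726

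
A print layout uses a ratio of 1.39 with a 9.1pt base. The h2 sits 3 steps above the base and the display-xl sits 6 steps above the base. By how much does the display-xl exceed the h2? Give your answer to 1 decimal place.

41.2pt

Step 3: 9.1 × 1.39³ = 24.439pt
Step 6: 9.1 × 1.39⁶ = 65.634pt
Difference: 65.634 − 24.439 = 41.195pt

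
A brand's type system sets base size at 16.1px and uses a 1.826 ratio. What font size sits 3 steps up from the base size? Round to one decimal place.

98.0px

A modular type scale is a geometric sequence: sizeₙ = base × rⁿ.
16.1 × 1.826³ = 16.1 × 6.08839 ≈ 98.02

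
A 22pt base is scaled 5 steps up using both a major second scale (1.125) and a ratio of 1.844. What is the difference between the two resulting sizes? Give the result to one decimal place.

429.4pt

Major second: 22.0 × 1.125⁵ = 39.645pt
At 1.844: 22.0 × 1.844⁵ = 469.059pt
Difference: 469.059 − 39.645 = 429.414pt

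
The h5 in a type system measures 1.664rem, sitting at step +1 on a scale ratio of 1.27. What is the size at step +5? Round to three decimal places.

The gap is 5 − (1) = 4 steps, so the factor is 1.27^4.
1.664 × 1.27⁴ = 1.664 × 2.60145 ≈ 4.329

4.329rem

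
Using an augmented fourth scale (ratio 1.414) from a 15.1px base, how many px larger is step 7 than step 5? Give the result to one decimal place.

Step 5: 15.1 × 1.414⁵ = 85.354px
Step 7: 15.1 × 1.414⁷ = 170.656px
Difference: 170.656 − 85.354 = 85.302px

85.3px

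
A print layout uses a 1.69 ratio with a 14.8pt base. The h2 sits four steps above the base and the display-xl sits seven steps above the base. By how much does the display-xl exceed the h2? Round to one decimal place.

462.0pt

Step 4: 14.8 × 1.69⁴ = 120.728pt
Step 7: 14.8 × 1.69⁷ = 582.732pt
Difference: 582.732 − 120.728 = 462.004pt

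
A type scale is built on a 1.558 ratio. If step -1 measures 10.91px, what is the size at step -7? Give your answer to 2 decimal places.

10.91 ÷ 1.558⁶ = 10.91 ÷ 14.30226 ≈ 0.763

0.76px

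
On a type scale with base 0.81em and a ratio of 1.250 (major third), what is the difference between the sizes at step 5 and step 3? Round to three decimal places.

0.890em

Step 3: 0.81 × 1.250³ = 1.58203em
Step 5: 0.81 × 1.250⁵ = 2.47192em
Difference: 2.47192 − 1.58203 = 0.88989em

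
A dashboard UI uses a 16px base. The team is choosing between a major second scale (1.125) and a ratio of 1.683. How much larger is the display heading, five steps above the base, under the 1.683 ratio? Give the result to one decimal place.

Major second: 16.0 × 1.125⁵ = 28.833px
At 1.683: 16.0 × 1.683⁵ = 216.043px
Difference: 216.043 − 28.833 = 187.210px

187.2px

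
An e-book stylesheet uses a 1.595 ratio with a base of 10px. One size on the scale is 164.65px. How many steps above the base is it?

6

1.595ⁿ = 164.65 / 10 = 16.4650
n = ln(16.4650) / ln(1.595) = 2.8012 / 0.4669 ≈ 6.00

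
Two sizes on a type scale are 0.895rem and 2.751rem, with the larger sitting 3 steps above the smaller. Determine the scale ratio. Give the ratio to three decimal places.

The ratio satisfies 0.895 × r³ = 2.751, so r = (2.751 / 0.895)^(1/3).
r = 3.0737^(1/3) ≈ 1.4540

1.454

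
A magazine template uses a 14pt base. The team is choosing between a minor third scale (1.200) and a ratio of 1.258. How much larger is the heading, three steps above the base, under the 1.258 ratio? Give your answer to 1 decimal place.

Minor third: 14.0 × 1.200³ = 24.192pt
At 1.258: 14.0 × 1.258³ = 27.872pt
Difference: 27.872 − 24.192 = 3.680pt

3.7pt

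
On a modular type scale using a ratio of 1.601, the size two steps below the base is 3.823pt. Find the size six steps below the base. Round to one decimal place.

0.6pt

3.823 ÷ 1.601⁴ = 3.823 ÷ 6.57000 ≈ 0.582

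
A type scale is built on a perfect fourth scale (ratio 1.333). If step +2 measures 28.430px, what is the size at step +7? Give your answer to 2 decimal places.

119.65px

Moving from step +2 to step +7 is 5 steps up, so multiply by r⁵.
28.430 × 1.333⁵ = 28.430 × 4.20873 ≈ 119.654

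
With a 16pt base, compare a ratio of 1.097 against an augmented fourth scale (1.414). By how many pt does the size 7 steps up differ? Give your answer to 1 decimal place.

150.2pt

At 1.097: 16.0 × 1.097⁷ = 30.589pt
Augmented fourth: 16.0 × 1.414⁷ = 180.828pt
Difference: 180.828 − 30.589 = 150.239pt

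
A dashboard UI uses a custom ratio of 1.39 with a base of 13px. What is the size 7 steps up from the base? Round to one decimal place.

Every step multiplies by the scale ratio.
13.0 × 1.39⁷ = 13.0 × 10.02544 ≈ 130.33

130.3px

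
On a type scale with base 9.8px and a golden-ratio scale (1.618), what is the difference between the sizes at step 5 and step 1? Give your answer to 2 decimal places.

92.82px

Step 1: 9.8 × 1.618 = 15.8564px
Step 5: 9.8 × 1.618⁵ = 108.6723px
Difference: 108.6723 − 15.8564 = 92.8159px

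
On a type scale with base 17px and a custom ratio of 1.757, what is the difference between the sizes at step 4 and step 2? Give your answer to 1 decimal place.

Step 2: 17.0 × 1.757² = 52.480px
Step 4: 17.0 × 1.757⁴ = 162.008px
Difference: 162.008 − 52.480 = 109.528px

109.5px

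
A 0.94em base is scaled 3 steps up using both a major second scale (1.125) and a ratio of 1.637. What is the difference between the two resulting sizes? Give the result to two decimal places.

2.79em

Major second: 0.94 × 1.125³ = 1.3384em
At 1.637: 0.94 × 1.637³ = 4.1236em
Difference: 4.1236 − 1.3384 = 2.7852em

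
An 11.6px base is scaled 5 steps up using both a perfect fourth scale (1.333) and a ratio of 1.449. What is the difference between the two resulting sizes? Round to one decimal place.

Perfect fourth: 11.6 × 1.333⁵ = 48.821px
At 1.449: 11.6 × 1.449⁵ = 74.097px
Difference: 74.097 − 48.821 = 25.276px

25.3px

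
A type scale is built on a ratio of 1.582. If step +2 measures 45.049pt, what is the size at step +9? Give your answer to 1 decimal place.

1117.2pt

The gap is 9 − (2) = 7 steps, so the factor is 1.582^7.
45.049 × 1.582⁷ = 45.049 × 24.79964 ≈ 1117.199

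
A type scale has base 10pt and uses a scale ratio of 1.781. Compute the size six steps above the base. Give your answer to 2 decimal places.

10.0 × 1.781⁶ = 10.0 × 31.91417 ≈ 319.14

319.14pt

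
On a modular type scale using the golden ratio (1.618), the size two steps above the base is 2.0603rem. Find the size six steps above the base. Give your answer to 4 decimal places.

14.1203rem

Moving from step +2 to step +6 is 4 steps up, so multiply by r⁴.
2.0603 × 1.618⁴ = 2.0603 × 6.85353 ≈ 14.1203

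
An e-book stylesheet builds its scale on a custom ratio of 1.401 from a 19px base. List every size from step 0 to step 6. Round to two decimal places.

19.00px, 26.62px, 37.29px, 52.25px, 73.20px, 102.55px, 143.68px

Step 0: 19px
Step 1: 19.0 × 1.401 = 26.62
Step 2: 19.0 × 1.401² = 37.29
Step 3: 19.0 × 1.401³ = 52.25
Step 4: 19.0 × 1.401⁴ = 73.20
Step 5: 19.0 × 1.401⁵ = 102.55
Step 6: 19.0 × 1.401⁶ = 143.68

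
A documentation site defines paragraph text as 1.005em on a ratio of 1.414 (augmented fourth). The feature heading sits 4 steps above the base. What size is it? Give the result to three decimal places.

1.005 × 1.414⁴ = 1.005 × 3.99758 ≈ 4.018

4.018em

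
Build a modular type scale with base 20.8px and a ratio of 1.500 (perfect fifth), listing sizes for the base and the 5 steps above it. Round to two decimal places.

20.80px, 31.20px, 46.80px, 70.20px, 105.30px, 157.95px

Step 0: 20.8px
Step 1: 20.8 × 1.500 = 31.20
Step 2: 20.8 × 1.500² = 46.80
Step 3: 20.8 × 1.500³ = 70.20
Step 4: 20.8 × 1.500⁴ = 105.30
Step 5: 20.8 × 1.500⁵ = 157.95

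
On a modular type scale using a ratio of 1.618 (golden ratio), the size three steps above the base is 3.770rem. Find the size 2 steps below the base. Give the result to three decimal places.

0.340rem

3.770 ÷ 1.618⁵ = 3.770 ÷ 11.08901 ≈ 0.340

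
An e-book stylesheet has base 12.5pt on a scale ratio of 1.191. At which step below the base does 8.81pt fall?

2

1.191ⁿ = 12.5 / 8.81 = 1.4188
n = ln(1.4188) / ln(1.191) = 0.3498 / 0.1748 ≈ 2.00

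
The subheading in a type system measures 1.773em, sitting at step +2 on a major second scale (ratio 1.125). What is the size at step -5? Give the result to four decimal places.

1.773 ÷ 1.125⁷ = 1.773 ÷ 2.28070 ≈ 0.7774

0.7774em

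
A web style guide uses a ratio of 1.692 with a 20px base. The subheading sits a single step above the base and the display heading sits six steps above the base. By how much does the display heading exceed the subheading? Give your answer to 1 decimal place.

Step 1: 20.0 × 1.692 = 33.840px
Step 6: 20.0 × 1.692⁶ = 469.280px
Difference: 469.280 − 33.840 = 435.440px

435.4px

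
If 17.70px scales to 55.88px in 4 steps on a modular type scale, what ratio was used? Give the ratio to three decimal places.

1.333

The ratio satisfies 17.70 × r⁴ = 55.88, so r = (55.88 / 17.70)^(1/4).
r = 3.1571^(1/4) ≈ 1.3330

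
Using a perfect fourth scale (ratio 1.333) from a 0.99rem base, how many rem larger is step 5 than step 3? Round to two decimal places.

1.82rem

Step 3: 0.99 × 1.333³ = 2.3449rem
Step 5: 0.99 × 1.333⁵ = 4.1666rem
Difference: 4.1666 − 2.3449 = 1.8217rem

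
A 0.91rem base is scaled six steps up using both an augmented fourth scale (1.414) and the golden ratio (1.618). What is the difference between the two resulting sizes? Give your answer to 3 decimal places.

Augmented fourth: 0.91 × 1.414⁶ = 7.27341rem
Golden ratio: 0.91 × 1.618⁶ = 16.32723rem
Difference: 16.32723 − 7.27341 = 9.05382rem

9.054rem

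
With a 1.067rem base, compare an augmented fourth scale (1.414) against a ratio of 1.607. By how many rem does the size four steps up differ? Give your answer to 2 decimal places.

2.85rem

Augmented fourth: 1.067 × 1.414⁴ = 4.2654rem
At 1.607: 1.067 × 1.607⁴ = 7.1159rem
Difference: 7.1159 − 4.2654 = 2.8505rem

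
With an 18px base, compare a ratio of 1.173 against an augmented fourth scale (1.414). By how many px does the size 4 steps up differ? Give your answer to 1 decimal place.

37.9px

At 1.173: 18.0 × 1.173⁴ = 34.077px
Augmented fourth: 18.0 × 1.414⁴ = 71.957px
Difference: 71.957 − 34.077 = 37.880px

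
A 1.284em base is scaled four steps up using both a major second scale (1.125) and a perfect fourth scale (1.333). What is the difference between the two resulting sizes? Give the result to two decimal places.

2.00em

Major second: 1.284 × 1.125⁴ = 2.0567em
Perfect fourth: 1.284 × 1.333⁴ = 4.0540em
Difference: 4.0540 − 2.0567 = 1.9973em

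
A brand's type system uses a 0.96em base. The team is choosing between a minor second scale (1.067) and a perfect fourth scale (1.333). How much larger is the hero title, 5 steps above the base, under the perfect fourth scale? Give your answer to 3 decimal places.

2.713em

Minor second: 0.96 × 1.067⁵ = 1.32768em
Perfect fourth: 0.96 × 1.333⁵ = 4.04038em
Difference: 4.04038 − 1.32768 = 2.71270em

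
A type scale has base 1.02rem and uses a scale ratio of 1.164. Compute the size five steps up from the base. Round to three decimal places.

2.180rem

1.02 × 1.164⁵ = 1.02 × 2.13681 ≈ 2.180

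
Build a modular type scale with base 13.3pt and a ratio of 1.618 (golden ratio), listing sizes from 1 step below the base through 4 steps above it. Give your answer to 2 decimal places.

Step -1: 13.3 ÷ 1.618 = 8.22
Step 0: 13.3pt
Step 1: 13.3 × 1.618 = 21.52
Step 2: 13.3 × 1.618² = 34.82
Step 3: 13.3 × 1.618³ = 56.34
Step 4: 13.3 × 1.618⁴ = 91.15

8.22pt, 13.30pt, 21.52pt, 34.82pt, 56.34pt, 91.15pt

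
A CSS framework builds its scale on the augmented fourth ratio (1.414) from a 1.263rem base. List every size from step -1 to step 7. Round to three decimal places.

0.893rem, 1.263rem, 1.786rem, 2.525rem, 3.571rem, 5.049rem, 7.139rem, 10.095rem, 14.274rem

Step -1: 1.263 ÷ 1.414 = 0.893
Step 0: 1.263rem
Step 1: 1.263 × 1.414 = 1.786
Step 2: 1.263 × 1.414² = 2.525
Step 3: 1.263 × 1.414³ = 3.571
Step 4: 1.263 × 1.414⁴ = 5.049
Step 5: 1.263 × 1.414⁵ = 7.139
Step 6: 1.263 × 1.414⁶ = 10.095
Step 7: 1.263 × 1.414⁷ = 14.274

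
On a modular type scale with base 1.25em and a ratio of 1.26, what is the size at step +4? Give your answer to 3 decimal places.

3.151em

Each step on a modular scale multiplies by the ratio, so the size n steps from the base is base × ratioⁿ.
1.25 × 1.26⁴ = 1.25 × 2.52047 ≈ 3.151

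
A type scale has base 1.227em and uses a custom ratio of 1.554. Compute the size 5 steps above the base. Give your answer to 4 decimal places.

A modular type scale is a geometric sequence: sizeₙ = base × rⁿ.
1.227 × 1.554⁵ = 1.227 × 9.06265 ≈ 11.1199

11.1199em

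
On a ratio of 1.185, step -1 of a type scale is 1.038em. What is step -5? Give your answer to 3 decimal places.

0.526em

1.038 ÷ 1.185⁴ = 1.038 ÷ 1.97185 ≈ 0.526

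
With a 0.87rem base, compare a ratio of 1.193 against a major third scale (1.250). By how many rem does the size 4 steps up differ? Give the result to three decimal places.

At 1.193: 0.87 × 1.193⁴ = 1.76230rem
Major third: 0.87 × 1.250⁴ = 2.12402rem
Difference: 2.12402 − 1.76230 = 0.36172rem

0.362rem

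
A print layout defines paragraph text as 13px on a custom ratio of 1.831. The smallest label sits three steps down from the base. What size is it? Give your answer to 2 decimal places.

2.12px

13.0 ÷ 1.831³ = 13.0 ÷ 6.13854 ≈ 2.12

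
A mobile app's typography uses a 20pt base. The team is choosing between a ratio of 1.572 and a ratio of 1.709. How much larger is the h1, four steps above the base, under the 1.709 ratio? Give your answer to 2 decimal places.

48.47pt

At 1.572: 20.0 × 1.572⁴ = 122.1350pt
At 1.709: 20.0 × 1.709⁴ = 170.6076pt
Difference: 170.6076 − 122.1350 = 48.4726pt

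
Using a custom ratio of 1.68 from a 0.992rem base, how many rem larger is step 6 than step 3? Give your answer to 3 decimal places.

17.600rem

Step 3: 0.992 × 1.68³ = 4.70370rem
Step 6: 0.992 × 1.68⁶ = 22.30321rem
Difference: 22.30321 − 4.70370 = 17.59951rem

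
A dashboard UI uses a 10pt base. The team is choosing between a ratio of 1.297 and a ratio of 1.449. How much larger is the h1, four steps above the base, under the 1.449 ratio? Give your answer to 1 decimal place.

15.8pt

At 1.297: 10.0 × 1.297⁴ = 28.298pt
At 1.449: 10.0 × 1.449⁴ = 44.083pt
Difference: 44.083 − 28.298 = 15.785pt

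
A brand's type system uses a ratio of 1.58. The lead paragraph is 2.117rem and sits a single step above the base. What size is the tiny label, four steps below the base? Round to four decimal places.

The gap is -4 − (1) = -5 steps, so the factor is 1.58^-5.
2.117 ÷ 1.58⁵ = 2.117 ÷ 9.84658 ≈ 0.2150

0.2150rem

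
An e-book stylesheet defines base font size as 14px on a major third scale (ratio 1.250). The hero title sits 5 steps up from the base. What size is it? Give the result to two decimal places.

42.72px

Every step multiplies by the scale ratio.
14.0 × 1.250⁵ = 14.0 × 3.05176 ≈ 42.72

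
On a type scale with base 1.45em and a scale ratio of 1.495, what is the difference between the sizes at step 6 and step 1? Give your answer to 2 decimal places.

14.02em

Step 1: 1.45 × 1.495 = 2.1678em
Step 6: 1.45 × 1.495⁶ = 16.1888em
Difference: 16.1888 − 2.1678 = 14.0210em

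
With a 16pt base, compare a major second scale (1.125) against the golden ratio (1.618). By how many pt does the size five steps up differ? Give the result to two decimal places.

148.59pt

Major second: 16.0 × 1.125⁵ = 28.8325pt
Golden ratio: 16.0 × 1.618⁵ = 177.4241pt
Difference: 177.4241 − 28.8325 = 148.5916pt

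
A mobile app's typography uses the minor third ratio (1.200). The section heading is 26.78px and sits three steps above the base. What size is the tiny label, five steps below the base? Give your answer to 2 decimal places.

Moving from step +3 to step -5 is 8 steps down, so divide by r⁸.
26.78 ÷ 1.200⁸ = 26.78 ÷ 4.29982 ≈ 6.228

6.23px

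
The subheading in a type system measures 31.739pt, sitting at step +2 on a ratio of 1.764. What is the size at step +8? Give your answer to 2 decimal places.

956.28pt

31.739 × 1.764⁶ = 31.739 × 30.12947 ≈ 956.279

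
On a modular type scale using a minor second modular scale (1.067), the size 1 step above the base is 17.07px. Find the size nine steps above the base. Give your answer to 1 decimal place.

17.07 × 1.067⁸ = 17.07 × 1.68002 ≈ 28.678

28.7px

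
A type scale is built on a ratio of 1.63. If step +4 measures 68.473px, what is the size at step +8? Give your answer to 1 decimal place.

483.4px

68.473 × 1.63⁴ = 68.473 × 7.05912 ≈ 483.359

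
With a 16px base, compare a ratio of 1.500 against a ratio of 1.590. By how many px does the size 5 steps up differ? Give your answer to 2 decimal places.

At 1.500: 16.0 × 1.500⁵ = 121.5000px
At 1.590: 16.0 × 1.590⁵ = 162.5944px
Difference: 162.5944 − 121.5000 = 41.0944px

41.09px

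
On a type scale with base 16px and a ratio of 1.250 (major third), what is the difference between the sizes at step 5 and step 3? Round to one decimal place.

Step 3: 16.0 × 1.250³ = 31.250px
Step 5: 16.0 × 1.250⁵ = 48.828px
Difference: 48.828 − 31.250 = 17.578px

17.6px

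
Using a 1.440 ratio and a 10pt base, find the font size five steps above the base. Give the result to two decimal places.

61.92pt

10.0 × 1.440⁵ = 10.0 × 6.19174 ≈ 61.92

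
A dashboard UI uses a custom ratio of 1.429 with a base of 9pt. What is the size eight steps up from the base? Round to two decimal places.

A modular type scale is a geometric sequence: sizeₙ = base × rⁿ.
9.0 × 1.429⁸ = 9.0 × 17.38833 ≈ 156.49

156.49pt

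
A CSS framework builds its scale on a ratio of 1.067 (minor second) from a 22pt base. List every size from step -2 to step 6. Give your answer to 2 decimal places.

Step -2: 22.0 ÷ 1.067² = 19.32
Step -1: 22.0 ÷ 1.067 = 20.62
Step 0: 22pt
Step 1: 22.0 × 1.067 = 23.47
Step 2: 22.0 × 1.067² = 25.05
Step 3: 22.0 × 1.067³ = 26.72
Step 4: 22.0 × 1.067⁴ = 28.52
Step 5: 22.0 × 1.067⁵ = 30.43
Step 6: 22.0 × 1.067⁶ = 32.46

19.32pt, 20.62pt, 22.00pt, 23.47pt, 25.05pt, 26.72pt, 28.52pt, 30.43pt, 32.46pt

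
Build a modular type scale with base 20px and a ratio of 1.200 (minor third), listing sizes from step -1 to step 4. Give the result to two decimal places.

Step -1: 20.0 ÷ 1.200 = 16.67
Step 0: 20px
Step 1: 20.0 × 1.200 = 24.00
Step 2: 20.0 × 1.200² = 28.80
Step 3: 20.0 × 1.200³ = 34.56
Step 4: 20.0 × 1.200⁴ = 41.47

16.67px, 20.00px, 24.00px, 28.80px, 34.56px, 41.47px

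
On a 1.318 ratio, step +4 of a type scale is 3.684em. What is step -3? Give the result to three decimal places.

The gap is -3 − (4) = -7 steps, so the factor is 1.318^-7.
3.684 ÷ 1.318⁷ = 3.684 ÷ 6.90888 ≈ 0.533

0.533em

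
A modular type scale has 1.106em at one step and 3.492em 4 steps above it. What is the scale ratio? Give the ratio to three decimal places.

1.333

r⁴ = 3.492 / 1.106, so r = (3.492/1.106)^(1/4).
r = 3.1573^(1/4) ≈ 1.3330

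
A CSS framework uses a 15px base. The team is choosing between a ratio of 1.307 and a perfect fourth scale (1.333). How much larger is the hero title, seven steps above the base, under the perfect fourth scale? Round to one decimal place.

14.4px

At 1.307: 15.0 × 1.307⁷ = 97.728px
Perfect fourth: 15.0 × 1.333⁷ = 112.177px
Difference: 112.177 − 97.728 = 14.449px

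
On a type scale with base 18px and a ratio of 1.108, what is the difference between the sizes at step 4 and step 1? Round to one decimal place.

Step 1: 18.0 × 1.108 = 19.944px
Step 4: 18.0 × 1.108⁴ = 27.129px
Difference: 27.129 − 19.944 = 7.185px

7.2px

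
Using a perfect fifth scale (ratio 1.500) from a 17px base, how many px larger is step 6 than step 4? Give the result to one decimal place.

Step 4: 17.0 × 1.500⁴ = 86.062px
Step 6: 17.0 × 1.500⁶ = 193.641px
Difference: 193.641 − 86.062 = 107.579px

107.6px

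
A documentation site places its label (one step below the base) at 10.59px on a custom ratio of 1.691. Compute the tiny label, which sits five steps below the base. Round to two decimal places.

1.30px

10.59 ÷ 1.691⁴ = 10.59 ÷ 8.17663 ≈ 1.295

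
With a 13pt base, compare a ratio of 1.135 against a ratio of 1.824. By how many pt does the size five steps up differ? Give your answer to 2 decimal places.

237.98pt

At 1.135: 13.0 × 1.135⁵ = 24.4863pt
At 1.824: 13.0 × 1.824⁵ = 262.4627pt
Difference: 262.4627 − 24.4863 = 237.9764pt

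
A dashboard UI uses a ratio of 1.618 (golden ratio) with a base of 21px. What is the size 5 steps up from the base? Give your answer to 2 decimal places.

232.87px

Each step on a modular scale multiplies by the ratio, so the size n steps from the base is base × ratioⁿ.
21.0 × 1.618⁵ = 21.0 × 11.08901 ≈ 232.87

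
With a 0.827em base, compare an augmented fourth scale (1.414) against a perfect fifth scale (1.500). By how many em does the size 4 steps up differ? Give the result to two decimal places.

Augmented fourth: 0.827 × 1.414⁴ = 3.3060em
Perfect fifth: 0.827 × 1.500⁴ = 4.1867em
Difference: 4.1867 − 3.3060 = 0.8807em

0.88em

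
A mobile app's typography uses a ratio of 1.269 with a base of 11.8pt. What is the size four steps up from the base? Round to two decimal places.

30.60pt

Each step on a modular scale multiplies by the ratio, so the size n steps from the base is base × ratioⁿ.
11.8 × 1.269⁴ = 11.8 × 2.59326 ≈ 30.60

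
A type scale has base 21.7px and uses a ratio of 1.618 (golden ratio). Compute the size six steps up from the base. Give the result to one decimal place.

Every step multiplies by the scale ratio.
21.7 × 1.618⁶ = 21.7 × 17.94201 ≈ 389.34

389.3px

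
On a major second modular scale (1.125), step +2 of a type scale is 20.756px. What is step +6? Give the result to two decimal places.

20.756 × 1.125⁴ = 20.756 × 1.60181 ≈ 33.247

33.25px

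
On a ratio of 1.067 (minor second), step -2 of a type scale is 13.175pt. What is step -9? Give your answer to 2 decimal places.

8.37pt

Moving from step -2 to step -9 is 7 steps down, so divide by r⁷.
13.175 ÷ 1.067⁷ = 13.175 ÷ 1.57453 ≈ 8.368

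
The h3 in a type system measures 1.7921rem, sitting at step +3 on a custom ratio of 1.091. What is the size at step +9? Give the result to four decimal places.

The gap is 9 − (3) = 6 steps, so the factor is 1.091^6.
1.7921 × 1.091⁶ = 1.7921 × 1.68635 ≈ 3.0221

3.0221rem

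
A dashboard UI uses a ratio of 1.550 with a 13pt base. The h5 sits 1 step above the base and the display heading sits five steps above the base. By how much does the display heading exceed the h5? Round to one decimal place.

96.2pt

Step 1: 13.0 × 1.550 = 20.150pt
Step 5: 13.0 × 1.550⁵ = 116.306pt
Difference: 116.306 − 20.150 = 96.156pt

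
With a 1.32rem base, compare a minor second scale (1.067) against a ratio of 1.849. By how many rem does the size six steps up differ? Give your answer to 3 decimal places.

Minor second: 1.32 × 1.067⁶ = 1.94787rem
At 1.849: 1.32 × 1.849⁶ = 52.74671rem
Difference: 52.74671 − 1.94787 = 50.79884rem

50.799rem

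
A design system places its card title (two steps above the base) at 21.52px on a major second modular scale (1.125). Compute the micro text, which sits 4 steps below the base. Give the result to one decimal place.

10.6px

The gap is -4 − (2) = -6 steps, so the factor is 1.125^-6.
21.52 ÷ 1.125⁶ = 21.52 ÷ 2.02729 ≈ 10.615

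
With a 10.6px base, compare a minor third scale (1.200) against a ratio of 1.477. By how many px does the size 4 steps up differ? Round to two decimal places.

28.47px

Minor third: 10.6 × 1.200⁴ = 21.9802px
At 1.477: 10.6 × 1.477⁴ = 50.4461px
Difference: 50.4461 − 21.9802 = 28.4659px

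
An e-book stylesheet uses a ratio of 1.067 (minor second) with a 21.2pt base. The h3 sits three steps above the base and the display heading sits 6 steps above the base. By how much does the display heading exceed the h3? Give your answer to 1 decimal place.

Step 3: 21.2 × 1.067³ = 25.753pt
Step 6: 21.2 × 1.067⁶ = 31.284pt
Difference: 31.284 − 25.753 = 5.531pt

5.5pt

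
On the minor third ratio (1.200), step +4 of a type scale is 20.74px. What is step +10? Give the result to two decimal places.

61.93px

Moving from step +4 to step +10 is 6 steps up, so multiply by r⁶.
20.74 × 1.200⁶ = 20.74 × 2.98598 ≈ 61.929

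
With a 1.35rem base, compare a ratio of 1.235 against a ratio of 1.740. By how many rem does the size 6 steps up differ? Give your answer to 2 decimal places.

32.68rem

At 1.235: 1.35 × 1.235⁶ = 4.7900rem
At 1.740: 1.35 × 1.740⁶ = 37.4653rem
Difference: 37.4653 − 4.7900 = 32.6753rem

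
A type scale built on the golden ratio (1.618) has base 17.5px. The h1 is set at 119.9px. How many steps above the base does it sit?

4

1.618ⁿ = 119.9 / 17.5 = 6.8514
n = ln(6.8514) / ln(1.618) = 1.9245 / 0.4812 ≈ 4.00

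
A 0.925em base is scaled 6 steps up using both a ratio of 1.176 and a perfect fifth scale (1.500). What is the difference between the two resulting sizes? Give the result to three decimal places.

At 1.176: 0.925 × 1.176⁶ = 2.44673em
Perfect fifth: 0.925 × 1.500⁶ = 10.53633em
Difference: 10.53633 − 2.44673 = 8.08960em

8.090em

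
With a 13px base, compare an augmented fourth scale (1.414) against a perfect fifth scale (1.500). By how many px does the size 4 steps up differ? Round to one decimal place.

13.8px

Augmented fourth: 13.0 × 1.414⁴ = 51.969px
Perfect fifth: 13.0 × 1.500⁴ = 65.812px
Difference: 65.812 − 51.969 = 13.843px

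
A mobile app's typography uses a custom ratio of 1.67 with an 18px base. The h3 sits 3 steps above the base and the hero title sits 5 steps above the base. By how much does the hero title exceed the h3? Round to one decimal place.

Step 3: 18.0 × 1.67³ = 83.834px
Step 5: 18.0 × 1.67⁵ = 233.806px
Difference: 233.806 − 83.834 = 149.972px

150.0px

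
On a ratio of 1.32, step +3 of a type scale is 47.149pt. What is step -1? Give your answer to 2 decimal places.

15.53pt

The gap is -1 − (3) = -4 steps, so the factor is 1.32^-4.
47.149 ÷ 1.32⁴ = 47.149 ÷ 3.03596 ≈ 15.530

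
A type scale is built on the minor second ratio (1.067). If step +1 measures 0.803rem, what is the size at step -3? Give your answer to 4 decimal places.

0.6195rem

0.803 ÷ 1.067⁴ = 0.803 ÷ 1.29616 ≈ 0.6195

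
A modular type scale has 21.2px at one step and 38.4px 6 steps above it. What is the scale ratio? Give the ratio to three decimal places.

r⁶ = 38.4 / 21.2, so r = (38.4/21.2)^(1/6).
r = 1.8113^(1/6) ≈ 1.1041

1.104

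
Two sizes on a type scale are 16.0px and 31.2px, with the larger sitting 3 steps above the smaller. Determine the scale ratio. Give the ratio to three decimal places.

r³ = 31.2 / 16.0, so r = (31.2/16.0)^(1/3).
r = 1.9500^(1/3) ≈ 1.2493

1.249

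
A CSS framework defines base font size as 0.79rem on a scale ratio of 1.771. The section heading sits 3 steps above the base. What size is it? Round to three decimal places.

Every step multiplies by the scale ratio.
0.79 × 1.771³ = 0.79 × 5.55464 ≈ 4.388

4.388rem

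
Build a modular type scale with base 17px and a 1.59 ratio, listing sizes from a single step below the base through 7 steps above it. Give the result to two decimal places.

Step -1: 17.0 ÷ 1.59 = 10.69
Step 0: 17px
Step 1: 17.0 × 1.59 = 27.03
Step 2: 17.0 × 1.59² = 42.98
Step 3: 17.0 × 1.59³ = 68.33
Step 4: 17.0 × 1.59⁴ = 108.65
Step 5: 17.0 × 1.59⁵ = 172.76
Step 6: 17.0 × 1.59⁶ = 274.68
Step 7: 17.0 × 1.59⁷ = 436.75

10.69px, 17.00px, 27.03px, 42.98px, 68.33px, 108.65px, 172.76px, 274.68px, 436.75px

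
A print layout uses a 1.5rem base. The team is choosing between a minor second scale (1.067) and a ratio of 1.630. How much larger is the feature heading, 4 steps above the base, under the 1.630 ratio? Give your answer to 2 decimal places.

8.64rem

Minor second: 1.5 × 1.067⁴ = 1.9442rem
At 1.630: 1.5 × 1.630⁴ = 10.5887rem
Difference: 10.5887 − 1.9442 = 8.6445rem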